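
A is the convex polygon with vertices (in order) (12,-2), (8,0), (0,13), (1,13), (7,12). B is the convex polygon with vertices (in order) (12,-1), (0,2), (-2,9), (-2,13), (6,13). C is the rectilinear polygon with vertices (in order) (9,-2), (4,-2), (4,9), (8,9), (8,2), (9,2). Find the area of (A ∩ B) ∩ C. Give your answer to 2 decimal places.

The region (A ∩ B) ∩ C is the polygon with vertices (8,8.333), (8,2), (9,2), (9,-0.25), (8,0), (4,6.5), (4,9), (7.714,9).
By the shoelace formula its area is 25.03.

25.03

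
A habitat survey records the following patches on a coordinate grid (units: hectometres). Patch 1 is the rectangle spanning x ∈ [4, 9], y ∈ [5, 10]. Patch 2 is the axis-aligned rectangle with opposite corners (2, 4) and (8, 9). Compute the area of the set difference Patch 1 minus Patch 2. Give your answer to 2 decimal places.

|Patch 1∩Patch 2|: x∈[4,8], y∈[5,9] → 4·4 = 16.
|Patch 1| = 25.
|Patch 1 ∖ Patch 2| = |Patch 1| − |Patch 1∩Patch 2| = 25 − 16 = 9.00.

9.00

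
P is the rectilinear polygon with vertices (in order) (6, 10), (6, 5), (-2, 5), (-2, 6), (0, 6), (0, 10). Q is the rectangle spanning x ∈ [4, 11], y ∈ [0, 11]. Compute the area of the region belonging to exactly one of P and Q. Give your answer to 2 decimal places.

89.00

|P| = 32, |Q| = 77, |P∩Q| = 10.
|P △ Q| = |P| + |Q| − 2·|P∩Q| = 32 + 77 − 20 = 89.00.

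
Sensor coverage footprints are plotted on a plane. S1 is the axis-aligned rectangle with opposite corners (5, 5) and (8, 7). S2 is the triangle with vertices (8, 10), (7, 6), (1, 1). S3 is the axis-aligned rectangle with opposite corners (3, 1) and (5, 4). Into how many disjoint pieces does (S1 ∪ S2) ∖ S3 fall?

(S1 ∪ S2) ∖ S3 splits into 2 disjoint pieces (area 10.3607, area 0.9048).

2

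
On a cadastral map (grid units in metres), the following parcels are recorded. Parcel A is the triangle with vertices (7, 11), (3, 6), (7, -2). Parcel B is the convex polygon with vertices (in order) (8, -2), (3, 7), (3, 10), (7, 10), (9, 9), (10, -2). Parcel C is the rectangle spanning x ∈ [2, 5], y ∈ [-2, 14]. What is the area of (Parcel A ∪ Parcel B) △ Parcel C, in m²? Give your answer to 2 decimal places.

|Parcel A ∪ Parcel B| = 59.8361.
|(Parcel A ∪ Parcel B) ∩ Parcel C| = 11.8361.
|(Parcel A ∪ Parcel B) △ Parcel C| = 59.8361 + 48 − 23.6721 = 84.16.

84.16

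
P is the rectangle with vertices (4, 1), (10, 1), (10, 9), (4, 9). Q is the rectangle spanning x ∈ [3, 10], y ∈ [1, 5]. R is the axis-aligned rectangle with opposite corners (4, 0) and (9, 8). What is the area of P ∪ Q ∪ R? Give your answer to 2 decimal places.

By inclusion–exclusion:
Individual areas: |P| = 48, |Q| = 28, |R| = 40.
|P∩Q|: x∈[4,10], y∈[1,5] → 6·4 = 24.
|P∩R|: x∈[4,9], y∈[1,8] → 5·7 = 35.
|Q∩R|: x∈[4,9], y∈[1,5] → 5·4 = 20.
|P∩Q∩R| = 20.
|P ∪ Q ∪ R| = 116 − 79 + 20 = 57.00.

57.00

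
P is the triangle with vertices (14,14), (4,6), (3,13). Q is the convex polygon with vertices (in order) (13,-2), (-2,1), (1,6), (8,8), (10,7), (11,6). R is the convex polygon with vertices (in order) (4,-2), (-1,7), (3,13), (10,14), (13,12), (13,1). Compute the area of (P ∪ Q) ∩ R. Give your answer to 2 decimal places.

|P ∪ Q| = 130.7353.
|(P ∪ Q) ∩ R| = 110.83.

110.83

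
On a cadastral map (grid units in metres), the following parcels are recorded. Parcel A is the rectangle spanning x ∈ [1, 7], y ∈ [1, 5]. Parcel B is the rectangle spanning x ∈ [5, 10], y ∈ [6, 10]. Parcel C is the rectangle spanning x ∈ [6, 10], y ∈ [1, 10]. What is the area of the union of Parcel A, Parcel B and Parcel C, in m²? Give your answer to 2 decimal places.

By inclusion–exclusion:
Individual areas: |Parcel A| = 24, |Parcel B| = 20, |Parcel C| = 36.
|Parcel A∩Parcel B| = 0 (no overlap).
|Parcel A∩Parcel C|: x∈[6,7], y∈[1,5] → 1·4 = 4.
|Parcel B∩Parcel C|: x∈[6,10], y∈[6,10] → 4·4 = 16.
|Parcel A∩Parcel B∩Parcel C| = 0.
|Parcel A ∪ Parcel B ∪ Parcel C| = 80 − 20 + 0 = 60.00.

60.00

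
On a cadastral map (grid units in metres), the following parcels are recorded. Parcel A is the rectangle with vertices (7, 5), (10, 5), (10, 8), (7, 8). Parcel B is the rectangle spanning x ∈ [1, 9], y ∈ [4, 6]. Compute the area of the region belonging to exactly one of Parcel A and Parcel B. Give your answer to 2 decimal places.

21.00

|Parcel A∩Parcel B|: x∈[7,9], y∈[5,6] → 2·1 = 2.
|Parcel A △ Parcel B| = |Parcel A| + |Parcel B| − 2·|Parcel A∩Parcel B| = 9 + 16 − 4 = 21.00.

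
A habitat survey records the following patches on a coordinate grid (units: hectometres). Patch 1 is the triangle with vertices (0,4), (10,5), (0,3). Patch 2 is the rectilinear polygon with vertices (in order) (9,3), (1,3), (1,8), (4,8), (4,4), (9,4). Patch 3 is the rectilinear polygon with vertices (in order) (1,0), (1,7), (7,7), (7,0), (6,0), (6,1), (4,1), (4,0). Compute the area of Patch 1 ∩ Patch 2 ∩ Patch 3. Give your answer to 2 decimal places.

2.35

The intersection is the polygon with vertices (4,4), (5,4), (1,3.2), (1,4.1), (4,4.4).
By the shoelace formula its area is 2.35.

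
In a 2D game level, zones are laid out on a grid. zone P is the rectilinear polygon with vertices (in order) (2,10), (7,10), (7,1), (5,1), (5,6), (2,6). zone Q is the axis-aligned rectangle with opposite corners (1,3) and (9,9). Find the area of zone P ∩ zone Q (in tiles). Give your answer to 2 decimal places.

21.00

The intersection is the polygon with vertices (7,3), (5,3), (5,6), (2,6), (2,9), (7,9).
By the shoelace formula its area is 21.00.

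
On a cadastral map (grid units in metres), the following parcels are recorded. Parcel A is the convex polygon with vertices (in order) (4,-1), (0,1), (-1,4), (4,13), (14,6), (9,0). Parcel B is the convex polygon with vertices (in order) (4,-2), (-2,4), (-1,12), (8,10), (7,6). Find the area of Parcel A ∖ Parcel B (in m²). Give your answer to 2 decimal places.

|Parcel A| = 122.5, |Parcel A∩Parcel B| = 65.2231.
|Parcel A ∖ Parcel B| = |Parcel A| − |Parcel A∩Parcel B| = 122.5 − 65.2231 = 57.28.

57.28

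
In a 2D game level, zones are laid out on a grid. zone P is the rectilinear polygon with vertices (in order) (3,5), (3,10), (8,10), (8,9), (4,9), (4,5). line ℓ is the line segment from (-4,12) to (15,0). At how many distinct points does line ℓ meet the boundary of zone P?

2

The segment meets the boundary at (4,6.947), (3,7.579).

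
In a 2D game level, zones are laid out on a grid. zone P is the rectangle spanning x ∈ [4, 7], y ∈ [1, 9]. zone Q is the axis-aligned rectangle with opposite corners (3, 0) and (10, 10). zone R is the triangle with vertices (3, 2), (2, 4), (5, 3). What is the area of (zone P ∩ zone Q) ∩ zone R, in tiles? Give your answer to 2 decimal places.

The region (zone P ∩ zone Q) ∩ zone R is the polygon with vertices (4,3.333), (5,3), (4,2.5).
By the shoelace formula its area is 0.42.

0.42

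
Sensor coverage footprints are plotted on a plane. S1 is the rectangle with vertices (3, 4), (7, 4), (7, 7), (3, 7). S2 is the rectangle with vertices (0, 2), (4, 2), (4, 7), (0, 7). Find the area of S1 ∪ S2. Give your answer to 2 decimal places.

29.00

By inclusion–exclusion:
Individual areas: |S1| = 12, |S2| = 20.
|S1∩S2|: x∈[3,4], y∈[4,7] → 1·3 = 3.
|S1 ∪ S2| = 32 − 3 = 29.00.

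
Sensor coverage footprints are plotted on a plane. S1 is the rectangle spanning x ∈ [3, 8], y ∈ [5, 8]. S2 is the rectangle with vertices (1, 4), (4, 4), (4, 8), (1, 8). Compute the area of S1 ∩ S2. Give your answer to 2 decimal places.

3.00

|S1∩S2|: x∈[3,4], y∈[5,8] → 1·3 = 3.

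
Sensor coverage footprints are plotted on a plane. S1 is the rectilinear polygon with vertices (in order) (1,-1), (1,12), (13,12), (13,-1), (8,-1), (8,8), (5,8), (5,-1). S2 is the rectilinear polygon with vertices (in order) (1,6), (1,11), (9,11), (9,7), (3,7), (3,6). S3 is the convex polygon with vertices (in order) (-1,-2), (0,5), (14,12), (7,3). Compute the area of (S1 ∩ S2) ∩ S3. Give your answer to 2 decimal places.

3.75

|S1 ∩ S2| = 31.
|(S1 ∩ S2) ∩ S3| = 3.75.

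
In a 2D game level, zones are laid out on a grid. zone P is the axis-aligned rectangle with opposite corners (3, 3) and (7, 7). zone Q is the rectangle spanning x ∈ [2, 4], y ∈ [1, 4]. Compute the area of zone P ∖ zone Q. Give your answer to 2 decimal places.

|zone P∩zone Q|: x∈[3,4], y∈[3,4] → 1·1 = 1.
|zone P| = 16.
|zone P ∖ zone Q| = |zone P| − |zone P∩zone Q| = 16 − 1 = 15.00.

15.00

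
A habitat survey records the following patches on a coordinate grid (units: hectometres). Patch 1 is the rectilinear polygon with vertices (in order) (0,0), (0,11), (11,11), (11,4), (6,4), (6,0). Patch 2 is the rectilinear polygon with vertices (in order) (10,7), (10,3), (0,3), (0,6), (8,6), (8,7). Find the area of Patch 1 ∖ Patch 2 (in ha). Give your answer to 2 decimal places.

73.00

|Patch 1| = 101, |Patch 1∩Patch 2| = 28.
|Patch 1 ∖ Patch 2| = |Patch 1| − |Patch 1∩Patch 2| = 101 − 28 = 73.00.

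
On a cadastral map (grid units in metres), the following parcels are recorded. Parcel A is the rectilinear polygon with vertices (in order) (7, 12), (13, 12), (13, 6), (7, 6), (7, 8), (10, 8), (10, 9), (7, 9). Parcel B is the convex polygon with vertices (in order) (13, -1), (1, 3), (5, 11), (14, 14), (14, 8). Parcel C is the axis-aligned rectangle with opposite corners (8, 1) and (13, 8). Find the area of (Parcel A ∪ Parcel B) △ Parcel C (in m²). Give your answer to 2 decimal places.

|Parcel A ∪ Parcel B| = 125.1667.
|(Parcel A ∪ Parcel B) ∩ Parcel C| = 35.
|(Parcel A ∪ Parcel B) △ Parcel C| = 125.1667 + 35 − 70 = 90.17.

90.17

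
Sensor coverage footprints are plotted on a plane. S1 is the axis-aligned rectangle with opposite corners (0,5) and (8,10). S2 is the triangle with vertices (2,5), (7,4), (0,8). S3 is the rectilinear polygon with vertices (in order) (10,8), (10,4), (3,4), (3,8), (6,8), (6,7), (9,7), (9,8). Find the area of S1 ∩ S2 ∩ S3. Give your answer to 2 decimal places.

The intersection is the polygon with vertices (5.25,5), (3,5), (3,6.286).
By the shoelace formula its area is 1.45.

1.45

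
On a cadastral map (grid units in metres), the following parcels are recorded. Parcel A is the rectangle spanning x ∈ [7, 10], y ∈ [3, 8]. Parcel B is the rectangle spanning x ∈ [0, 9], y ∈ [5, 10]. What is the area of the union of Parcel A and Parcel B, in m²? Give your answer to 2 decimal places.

54.00

By inclusion–exclusion:
Individual areas: |Parcel A| = 15, |Parcel B| = 45.
|Parcel A∩Parcel B|: x∈[7,9], y∈[5,8] → 2·3 = 6.
|Parcel A ∪ Parcel B| = 60 − 6 = 54.00.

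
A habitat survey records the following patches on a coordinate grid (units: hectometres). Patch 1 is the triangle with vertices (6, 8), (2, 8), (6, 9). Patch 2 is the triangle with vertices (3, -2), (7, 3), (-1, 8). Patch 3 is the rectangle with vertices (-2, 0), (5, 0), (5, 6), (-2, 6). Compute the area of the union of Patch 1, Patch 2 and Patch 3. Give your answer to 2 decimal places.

52.55

By inclusion–exclusion:
Individual areas: |Patch 1| = 2, |Patch 2| = 30, |Patch 3| = 42.
|Patch 1∩Patch 2| = 0.
|Patch 1∩Patch 3| = 0.
|Patch 2∩Patch 3| = 21.45.
|Patch 1∩Patch 2∩Patch 3| = 0.
|Patch 1 ∪ Patch 2 ∪ Patch 3| = 74 − 21.45 + 0 = 52.55.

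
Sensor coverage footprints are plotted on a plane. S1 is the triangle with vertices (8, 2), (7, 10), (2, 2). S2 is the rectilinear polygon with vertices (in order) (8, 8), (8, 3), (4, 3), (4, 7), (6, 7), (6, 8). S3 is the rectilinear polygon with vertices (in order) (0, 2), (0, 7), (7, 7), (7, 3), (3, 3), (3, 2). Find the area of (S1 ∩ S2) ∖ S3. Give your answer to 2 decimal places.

|S1 ∩ S2| = 14.8.
|(S1 ∩ S2) ∩ S3| = 10.9875.
|(S1 ∩ S2) ∖ S3| = 14.8 − 10.9875 = 3.81.

3.81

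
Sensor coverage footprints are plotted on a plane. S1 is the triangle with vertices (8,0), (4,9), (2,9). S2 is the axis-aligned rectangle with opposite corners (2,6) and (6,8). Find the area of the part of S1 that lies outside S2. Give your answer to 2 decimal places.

|S1| = 9, |S1∩S2| = 3.1111.
|S1 ∖ S2| = |S1| − |S1∩S2| = 9 − 3.1111 = 5.89.

5.89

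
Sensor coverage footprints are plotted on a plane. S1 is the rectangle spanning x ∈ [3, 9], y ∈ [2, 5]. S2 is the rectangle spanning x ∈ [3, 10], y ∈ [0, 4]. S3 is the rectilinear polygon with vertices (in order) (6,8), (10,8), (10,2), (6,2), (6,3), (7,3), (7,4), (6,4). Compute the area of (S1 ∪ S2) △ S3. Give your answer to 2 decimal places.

37.00

|S1 ∪ S2| = 34.
|(S1 ∪ S2) ∩ S3| = 10.
|(S1 ∪ S2) △ S3| = 34 + 23 − 20 = 37.00.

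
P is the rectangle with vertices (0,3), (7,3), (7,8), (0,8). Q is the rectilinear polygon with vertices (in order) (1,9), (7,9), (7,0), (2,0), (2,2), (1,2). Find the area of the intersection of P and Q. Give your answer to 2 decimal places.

The intersection is the polygon with vertices (7,3), (1,3), (1,8), (7,8).
By the shoelace formula its area is 30.00.

30.00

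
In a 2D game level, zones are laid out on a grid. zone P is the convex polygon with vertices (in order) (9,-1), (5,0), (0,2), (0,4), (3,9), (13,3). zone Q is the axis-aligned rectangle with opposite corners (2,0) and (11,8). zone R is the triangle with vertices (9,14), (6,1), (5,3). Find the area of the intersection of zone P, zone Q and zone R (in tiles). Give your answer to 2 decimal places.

The intersection is the polygon with vertices (7.257,6.446), (6,1), (5,3), (6.433,6.94).
By the shoelace formula its area is 5.96.

5.96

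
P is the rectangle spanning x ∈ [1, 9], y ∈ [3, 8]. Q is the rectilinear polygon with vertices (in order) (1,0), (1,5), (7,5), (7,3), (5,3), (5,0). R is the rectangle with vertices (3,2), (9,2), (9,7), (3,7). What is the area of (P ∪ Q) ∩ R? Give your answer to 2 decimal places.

The region (P ∪ Q) ∩ R is the polygon with vertices (9,3), (7,3), (5,3), (5,2), (3,2), (3,7), (9,7).
By the shoelace formula its area is 26.00.

26.00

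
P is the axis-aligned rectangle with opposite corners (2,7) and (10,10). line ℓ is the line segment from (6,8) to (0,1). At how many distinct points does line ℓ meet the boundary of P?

The segment meets the boundary at (5.143,7).

1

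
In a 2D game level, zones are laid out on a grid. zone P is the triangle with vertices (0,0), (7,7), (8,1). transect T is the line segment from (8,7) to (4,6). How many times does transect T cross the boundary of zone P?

2

The segment meets the boundary at (6.667,6.667), (7.04,6.76).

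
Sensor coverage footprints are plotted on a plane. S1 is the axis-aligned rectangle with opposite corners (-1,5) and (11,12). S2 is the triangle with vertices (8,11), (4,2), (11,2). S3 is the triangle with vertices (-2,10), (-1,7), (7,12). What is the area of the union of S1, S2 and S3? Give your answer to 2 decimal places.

By inclusion–exclusion:
Individual areas: |S1| = 84, |S2| = 31.5, |S3| = 14.5.
|S1∩S2| = 14.
|S1∩S3| = 12.8889.
|S2∩S3| = 0.
|S1∩S2∩S3| = 0.
|S1 ∪ S2 ∪ S3| = 130 − 26.8889 + 0 = 103.11.

103.11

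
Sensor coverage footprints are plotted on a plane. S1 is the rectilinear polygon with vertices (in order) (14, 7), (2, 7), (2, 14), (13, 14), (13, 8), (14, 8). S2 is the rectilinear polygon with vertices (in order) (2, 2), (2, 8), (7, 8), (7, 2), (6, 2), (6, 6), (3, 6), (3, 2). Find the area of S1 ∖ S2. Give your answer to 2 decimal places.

73.00

|S1| = 78, |S1∩S2| = 5.
|S1 ∖ S2| = |S1| − |S1∩S2| = 78 − 5 = 73.00.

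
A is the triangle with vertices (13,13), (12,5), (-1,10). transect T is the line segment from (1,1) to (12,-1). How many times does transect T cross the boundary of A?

The segment lies entirely outside A and never meets its boundary.

0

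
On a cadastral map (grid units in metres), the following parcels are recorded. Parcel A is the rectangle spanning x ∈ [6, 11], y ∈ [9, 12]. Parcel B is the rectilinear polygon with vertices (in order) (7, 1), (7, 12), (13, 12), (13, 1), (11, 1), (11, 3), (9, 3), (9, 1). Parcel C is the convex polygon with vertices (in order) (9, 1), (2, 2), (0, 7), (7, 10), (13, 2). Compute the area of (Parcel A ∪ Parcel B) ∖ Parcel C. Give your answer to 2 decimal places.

40.00

|Parcel A ∪ Parcel B| = 65.
|(Parcel A ∪ Parcel B) ∩ Parcel C| = 25.
|(Parcel A ∪ Parcel B) ∖ Parcel C| = 65 − 25 = 40.00.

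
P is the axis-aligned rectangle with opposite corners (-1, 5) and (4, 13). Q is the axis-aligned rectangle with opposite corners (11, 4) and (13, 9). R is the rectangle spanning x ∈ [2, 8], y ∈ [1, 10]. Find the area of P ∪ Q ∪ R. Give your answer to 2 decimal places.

94.00

By inclusion–exclusion:
Individual areas: |P| = 40, |Q| = 10, |R| = 54.
|P∩Q| = 0 (no overlap).
|P∩R|: x∈[2,4], y∈[5,10] → 2·5 = 10.
|Q∩R| = 0 (no overlap).
|P∩Q∩R| = 0.
|P ∪ Q ∪ R| = 104 − 10 + 0 = 94.00.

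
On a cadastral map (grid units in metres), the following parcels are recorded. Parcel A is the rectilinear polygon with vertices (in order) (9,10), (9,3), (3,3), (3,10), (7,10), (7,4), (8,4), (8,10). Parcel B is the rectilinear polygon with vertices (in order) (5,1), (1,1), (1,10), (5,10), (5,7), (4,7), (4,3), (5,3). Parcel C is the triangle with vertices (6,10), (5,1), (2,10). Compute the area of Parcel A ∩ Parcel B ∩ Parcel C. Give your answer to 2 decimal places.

7.50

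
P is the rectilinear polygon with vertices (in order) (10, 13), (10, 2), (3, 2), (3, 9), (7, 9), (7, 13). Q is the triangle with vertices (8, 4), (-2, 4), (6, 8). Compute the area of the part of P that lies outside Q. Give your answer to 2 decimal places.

|P| = 61, |P∩Q| = 13.75.
|P ∖ Q| = |P| − |P∩Q| = 61 − 13.75 = 47.25.

47.25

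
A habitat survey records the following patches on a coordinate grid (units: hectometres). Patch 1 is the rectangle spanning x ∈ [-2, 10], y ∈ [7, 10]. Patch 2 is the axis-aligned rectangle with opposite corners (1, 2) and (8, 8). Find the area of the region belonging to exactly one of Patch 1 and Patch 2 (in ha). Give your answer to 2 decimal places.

|Patch 1∩Patch 2|: x∈[1,8], y∈[7,8] → 7·1 = 7.
|Patch 1 △ Patch 2| = |Patch 1| + |Patch 2| − 2·|Patch 1∩Patch 2| = 36 + 42 − 14 = 64.00.

64.00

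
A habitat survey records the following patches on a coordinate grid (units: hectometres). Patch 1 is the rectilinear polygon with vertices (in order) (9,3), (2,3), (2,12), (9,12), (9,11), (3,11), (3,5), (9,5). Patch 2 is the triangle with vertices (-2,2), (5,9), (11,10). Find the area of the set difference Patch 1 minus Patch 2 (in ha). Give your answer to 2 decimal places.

|Patch 1| = 27, |Patch 1∩Patch 2| = 1.7308.
|Patch 1 ∖ Patch 2| = |Patch 1| − |Patch 1∩Patch 2| = 27 − 1.7308 = 25.27.

25.27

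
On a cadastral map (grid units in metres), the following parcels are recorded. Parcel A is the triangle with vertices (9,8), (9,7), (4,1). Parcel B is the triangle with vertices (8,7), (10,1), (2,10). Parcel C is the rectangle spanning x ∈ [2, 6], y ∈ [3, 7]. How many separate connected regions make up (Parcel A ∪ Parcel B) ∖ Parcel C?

2

(Parcel A ∪ Parcel B) ∖ Parcel C splits into 2 disjoint pieces (area 15.1229, area 0.2381).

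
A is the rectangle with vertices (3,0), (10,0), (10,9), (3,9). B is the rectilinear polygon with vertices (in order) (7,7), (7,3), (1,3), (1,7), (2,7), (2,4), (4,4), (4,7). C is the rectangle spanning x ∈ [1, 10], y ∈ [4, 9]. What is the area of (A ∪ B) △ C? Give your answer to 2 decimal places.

37.00

|A ∪ B| = 68.
|(A ∪ B) ∩ C| = 38.
|(A ∪ B) △ C| = 68 + 45 − 76 = 37.00.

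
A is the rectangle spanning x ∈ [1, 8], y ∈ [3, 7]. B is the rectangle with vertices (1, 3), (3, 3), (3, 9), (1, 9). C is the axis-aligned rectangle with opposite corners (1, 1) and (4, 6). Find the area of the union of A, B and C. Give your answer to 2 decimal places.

38.00

By inclusion–exclusion:
Individual areas: |A| = 28, |B| = 12, |C| = 15.
|A∩B|: x∈[1,3], y∈[3,7] → 2·4 = 8.
|A∩C|: x∈[1,4], y∈[3,6] → 3·3 = 9.
|B∩C|: x∈[1,3], y∈[3,6] → 2·3 = 6.
|A∩B∩C| = 6.
|A ∪ B ∪ C| = 55 − 23 + 6 = 38.00.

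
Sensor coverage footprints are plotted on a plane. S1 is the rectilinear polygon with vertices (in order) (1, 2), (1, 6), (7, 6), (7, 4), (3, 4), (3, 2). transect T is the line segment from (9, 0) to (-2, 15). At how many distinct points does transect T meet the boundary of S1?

The segment meets the boundary at (4.6,6), (6.067,4).

2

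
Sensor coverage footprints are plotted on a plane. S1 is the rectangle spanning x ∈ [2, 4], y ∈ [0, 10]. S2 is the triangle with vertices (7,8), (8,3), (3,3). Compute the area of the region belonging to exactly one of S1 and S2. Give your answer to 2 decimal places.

31.25

|S1| = 20, |S2| = 12.5, |S1∩S2| = 0.625.
|S1 △ S2| = |S1| + |S2| − 2·|S1∩S2| = 20 + 12.5 − 1.25 = 31.25.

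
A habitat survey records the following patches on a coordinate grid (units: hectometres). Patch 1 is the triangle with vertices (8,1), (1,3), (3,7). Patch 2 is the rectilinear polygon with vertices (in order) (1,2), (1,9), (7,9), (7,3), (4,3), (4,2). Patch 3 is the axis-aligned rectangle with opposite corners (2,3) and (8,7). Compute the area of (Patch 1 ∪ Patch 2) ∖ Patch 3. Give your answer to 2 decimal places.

23.05

|Patch 1 ∪ Patch 2| = 43.0476.
|(Patch 1 ∪ Patch 2) ∩ Patch 3| = 20.
|(Patch 1 ∪ Patch 2) ∖ Patch 3| = 43.0476 − 20 = 23.05.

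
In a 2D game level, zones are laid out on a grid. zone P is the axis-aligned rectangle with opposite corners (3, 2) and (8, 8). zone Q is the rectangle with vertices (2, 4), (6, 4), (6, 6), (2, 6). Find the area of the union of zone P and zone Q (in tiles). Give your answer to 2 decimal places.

32.00

By inclusion–exclusion:
Individual areas: |zone P| = 30, |zone Q| = 8.
|zone P∩zone Q|: x∈[3,6], y∈[4,6] → 3·2 = 6.
|zone P ∪ zone Q| = 38 − 6 = 32.00.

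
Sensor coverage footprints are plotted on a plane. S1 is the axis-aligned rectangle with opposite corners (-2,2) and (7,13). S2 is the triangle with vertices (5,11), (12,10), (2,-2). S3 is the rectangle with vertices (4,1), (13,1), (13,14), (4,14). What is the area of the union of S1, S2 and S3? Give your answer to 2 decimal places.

By inclusion–exclusion:
Individual areas: |S1| = 99, |S2| = 47, |S3| = 117.
|S1∩S2| = 25.3938.
|S1∩S3|: x∈[4,7], y∈[2,13] → 3·11 = 33.
|S2∩S3| = 40.5833.
|S1∩S2∩S3| = 22.881.
|S1 ∪ S2 ∪ S3| = 263 − 98.9771 + 22.881 = 186.90.

186.90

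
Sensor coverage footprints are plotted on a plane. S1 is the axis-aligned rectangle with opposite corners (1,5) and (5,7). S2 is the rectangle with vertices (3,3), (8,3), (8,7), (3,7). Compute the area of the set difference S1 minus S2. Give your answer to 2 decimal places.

|S1∩S2|: x∈[3,5], y∈[5,7] → 2·2 = 4.
|S1| = 8.
|S1 ∖ S2| = |S1| − |S1∩S2| = 8 − 4 = 4.00.

4.00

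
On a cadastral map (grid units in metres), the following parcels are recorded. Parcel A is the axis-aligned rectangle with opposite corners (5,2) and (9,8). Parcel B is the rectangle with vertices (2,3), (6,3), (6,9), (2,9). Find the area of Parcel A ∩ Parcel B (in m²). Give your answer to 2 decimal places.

5.00

|Parcel A∩Parcel B|: x∈[5,6], y∈[3,8] → 1·5 = 5.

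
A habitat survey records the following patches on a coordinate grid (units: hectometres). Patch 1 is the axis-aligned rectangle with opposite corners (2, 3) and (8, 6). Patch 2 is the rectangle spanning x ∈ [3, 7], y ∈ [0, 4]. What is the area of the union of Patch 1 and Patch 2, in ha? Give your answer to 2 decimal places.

30.00

By inclusion–exclusion:
Individual areas: |Patch 1| = 18, |Patch 2| = 16.
|Patch 1∩Patch 2|: x∈[3,7], y∈[3,4] → 4·1 = 4.
|Patch 1 ∪ Patch 2| = 34 − 4 = 30.00.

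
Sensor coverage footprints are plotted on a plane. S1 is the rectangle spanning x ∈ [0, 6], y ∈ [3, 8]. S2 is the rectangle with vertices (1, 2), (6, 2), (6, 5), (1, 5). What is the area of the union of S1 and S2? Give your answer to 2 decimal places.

35.00

By inclusion–exclusion:
Individual areas: |S1| = 30, |S2| = 15.
|S1∩S2|: x∈[1,6], y∈[3,5] → 5·2 = 10.
|S1 ∪ S2| = 45 − 10 = 35.00.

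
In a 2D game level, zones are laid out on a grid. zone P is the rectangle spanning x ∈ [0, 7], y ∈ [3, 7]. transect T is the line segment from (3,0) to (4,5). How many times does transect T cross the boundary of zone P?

The segment meets the boundary at (3.6,3).

1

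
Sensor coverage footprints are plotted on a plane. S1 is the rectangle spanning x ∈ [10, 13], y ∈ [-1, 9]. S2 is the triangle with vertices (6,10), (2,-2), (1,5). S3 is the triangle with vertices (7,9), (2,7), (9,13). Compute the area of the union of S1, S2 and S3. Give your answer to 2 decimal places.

56.74

By inclusion–exclusion:
Individual areas: |S1| = 30, |S2| = 20, |S3| = 8.
|S1∩S2| = 0.
|S1∩S3| = 0.
|S2∩S3| = 1.2564.
|S1∩S2∩S3| = 0.
|S1 ∪ S2 ∪ S3| = 58 − 1.2564 + 0 = 56.74.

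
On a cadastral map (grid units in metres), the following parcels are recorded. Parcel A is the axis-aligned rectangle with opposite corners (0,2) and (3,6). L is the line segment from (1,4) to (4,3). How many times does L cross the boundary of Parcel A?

1

The segment meets the boundary at (3,3.333).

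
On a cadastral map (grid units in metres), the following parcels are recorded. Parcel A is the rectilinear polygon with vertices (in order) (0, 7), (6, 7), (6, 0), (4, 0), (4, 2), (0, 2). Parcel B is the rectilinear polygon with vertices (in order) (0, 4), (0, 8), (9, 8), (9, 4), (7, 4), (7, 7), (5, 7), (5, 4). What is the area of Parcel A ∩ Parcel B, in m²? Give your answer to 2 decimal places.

15.00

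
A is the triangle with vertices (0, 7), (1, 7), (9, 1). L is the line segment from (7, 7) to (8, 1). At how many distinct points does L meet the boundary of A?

2

The segment meets the boundary at (7.875,1.75), (7.857,1.857).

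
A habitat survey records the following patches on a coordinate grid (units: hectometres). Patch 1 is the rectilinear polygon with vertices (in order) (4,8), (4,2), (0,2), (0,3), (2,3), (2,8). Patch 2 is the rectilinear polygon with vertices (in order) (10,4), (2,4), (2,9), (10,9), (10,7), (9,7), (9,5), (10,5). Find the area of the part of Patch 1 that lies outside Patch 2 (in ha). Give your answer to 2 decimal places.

|Patch 1| = 14, |Patch 1∩Patch 2| = 8.
|Patch 1 ∖ Patch 2| = |Patch 1| − |Patch 1∩Patch 2| = 14 − 8 = 6.00.

6.00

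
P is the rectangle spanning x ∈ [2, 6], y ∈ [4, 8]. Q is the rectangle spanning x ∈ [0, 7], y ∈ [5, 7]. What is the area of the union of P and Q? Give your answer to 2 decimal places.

By inclusion–exclusion:
Individual areas: |P| = 16, |Q| = 14.
|P∩Q|: x∈[2,6], y∈[5,7] → 4·2 = 8.
|P ∪ Q| = 30 − 8 = 22.00.

22.00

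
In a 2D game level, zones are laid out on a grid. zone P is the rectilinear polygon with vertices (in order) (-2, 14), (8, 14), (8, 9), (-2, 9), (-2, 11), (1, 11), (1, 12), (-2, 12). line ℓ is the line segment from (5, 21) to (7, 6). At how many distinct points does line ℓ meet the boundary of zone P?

The segment meets the boundary at (6.6,9), (5.933,14).

2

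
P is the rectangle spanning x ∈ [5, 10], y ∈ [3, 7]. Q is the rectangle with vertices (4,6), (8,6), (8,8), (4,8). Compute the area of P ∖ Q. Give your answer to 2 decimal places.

|P∩Q|: x∈[5,8], y∈[6,7] → 3·1 = 3.
|P| = 20.
|P ∖ Q| = |P| − |P∩Q| = 20 − 3 = 17.00.

17.00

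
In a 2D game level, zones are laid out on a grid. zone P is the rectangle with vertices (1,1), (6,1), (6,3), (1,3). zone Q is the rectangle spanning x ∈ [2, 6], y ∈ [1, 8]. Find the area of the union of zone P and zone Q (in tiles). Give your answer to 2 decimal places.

30.00

By inclusion–exclusion:
Individual areas: |zone P| = 10, |zone Q| = 28.
|zone P∩zone Q|: x∈[2,6], y∈[1,3] → 4·2 = 8.
|zone P ∪ zone Q| = 38 − 8 = 30.00.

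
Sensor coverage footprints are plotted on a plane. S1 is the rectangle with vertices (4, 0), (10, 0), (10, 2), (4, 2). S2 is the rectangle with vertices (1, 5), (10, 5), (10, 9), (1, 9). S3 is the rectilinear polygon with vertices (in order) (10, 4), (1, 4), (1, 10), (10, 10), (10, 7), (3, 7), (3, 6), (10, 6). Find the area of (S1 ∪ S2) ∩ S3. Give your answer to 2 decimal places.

29.00

The region (S1 ∪ S2) ∩ S3 is the polygon with vertices (10,5), (1,5), (1,9), (10,9), (10,7), (3,7), (3,6), (10,6).
By the shoelace formula its area is 29.00.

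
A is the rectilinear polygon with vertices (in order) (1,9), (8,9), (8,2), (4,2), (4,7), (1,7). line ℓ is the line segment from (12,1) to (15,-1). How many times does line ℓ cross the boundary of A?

0

The segment lies entirely outside A and never meets its boundary.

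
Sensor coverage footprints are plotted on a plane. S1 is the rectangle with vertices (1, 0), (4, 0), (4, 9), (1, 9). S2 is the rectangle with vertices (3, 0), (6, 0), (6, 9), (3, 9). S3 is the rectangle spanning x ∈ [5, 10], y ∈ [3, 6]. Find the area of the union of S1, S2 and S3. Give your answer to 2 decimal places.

57.00

By inclusion–exclusion:
Individual areas: |S1| = 27, |S2| = 27, |S3| = 15.
|S1∩S2|: x∈[3,4], y∈[0,9] → 1·9 = 9.
|S1∩S3| = 0 (no overlap).
|S2∩S3|: x∈[5,6], y∈[3,6] → 1·3 = 3.
|S1∩S2∩S3| = 0.
|S1 ∪ S2 ∪ S3| = 69 − 12 + 0 = 57.00.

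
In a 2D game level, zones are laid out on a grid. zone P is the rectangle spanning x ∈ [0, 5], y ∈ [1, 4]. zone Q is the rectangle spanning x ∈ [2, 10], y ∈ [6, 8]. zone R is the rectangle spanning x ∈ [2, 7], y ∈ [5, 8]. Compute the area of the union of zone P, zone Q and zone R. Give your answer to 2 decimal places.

By inclusion–exclusion:
Individual areas: |zone P| = 15, |zone Q| = 16, |zone R| = 15.
|zone P∩zone Q| = 0 (no overlap).
|zone P∩zone R| = 0 (no overlap).
|zone Q∩zone R|: x∈[2,7], y∈[6,8] → 5·2 = 10.
|zone P∩zone Q∩zone R| = 0.
|zone P ∪ zone Q ∪ zone R| = 46 − 10 + 0 = 36.00.

36.00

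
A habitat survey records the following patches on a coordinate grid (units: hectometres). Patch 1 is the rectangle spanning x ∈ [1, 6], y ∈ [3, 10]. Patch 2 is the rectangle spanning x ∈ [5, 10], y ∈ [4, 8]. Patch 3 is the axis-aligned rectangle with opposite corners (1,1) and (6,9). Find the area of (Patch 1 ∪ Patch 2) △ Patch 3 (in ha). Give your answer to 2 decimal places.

31.00

|Patch 1 ∪ Patch 2| = 51.
|(Patch 1 ∪ Patch 2) ∩ Patch 3| = 30.
|(Patch 1 ∪ Patch 2) △ Patch 3| = 51 + 40 − 60 = 31.00.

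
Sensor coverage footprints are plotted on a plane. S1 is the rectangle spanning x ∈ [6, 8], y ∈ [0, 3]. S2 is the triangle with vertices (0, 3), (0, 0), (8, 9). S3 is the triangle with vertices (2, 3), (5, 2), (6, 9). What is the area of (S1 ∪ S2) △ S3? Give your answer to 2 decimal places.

20.89

|S1 ∪ S2| = 18.
|(S1 ∪ S2) ∩ S3| = 4.0563.
|(S1 ∪ S2) △ S3| = 18 + 11 − 8.1126 = 20.89.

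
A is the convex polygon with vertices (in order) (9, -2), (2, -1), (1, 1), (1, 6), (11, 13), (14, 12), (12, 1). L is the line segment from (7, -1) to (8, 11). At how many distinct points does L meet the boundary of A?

1

The segment meets the boundary at (7.991,10.894).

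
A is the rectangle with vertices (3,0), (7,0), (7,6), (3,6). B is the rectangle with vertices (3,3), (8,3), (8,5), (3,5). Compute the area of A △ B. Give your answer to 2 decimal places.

|A∩B|: x∈[3,7], y∈[3,5] → 4·2 = 8.
|A △ B| = |A| + |B| − 2·|A∩B| = 24 + 10 − 16 = 18.00.

18.00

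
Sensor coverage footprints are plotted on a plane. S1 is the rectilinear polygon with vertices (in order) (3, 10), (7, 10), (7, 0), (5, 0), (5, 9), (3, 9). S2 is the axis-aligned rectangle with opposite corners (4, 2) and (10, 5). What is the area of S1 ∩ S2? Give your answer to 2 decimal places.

6.00

The intersection is the polygon with vertices (7,2), (5,2), (5,5), (7,5).
By the shoelace formula its area is 6.00.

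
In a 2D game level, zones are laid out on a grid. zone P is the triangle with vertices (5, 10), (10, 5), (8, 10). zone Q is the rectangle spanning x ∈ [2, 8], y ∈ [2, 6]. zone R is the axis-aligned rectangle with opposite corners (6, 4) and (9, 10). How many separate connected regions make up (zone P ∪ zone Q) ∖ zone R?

3

(zone P ∪ zone Q) ∖ zone R splits into 3 disjoint pieces (area 0.75, area 0.5, area 20).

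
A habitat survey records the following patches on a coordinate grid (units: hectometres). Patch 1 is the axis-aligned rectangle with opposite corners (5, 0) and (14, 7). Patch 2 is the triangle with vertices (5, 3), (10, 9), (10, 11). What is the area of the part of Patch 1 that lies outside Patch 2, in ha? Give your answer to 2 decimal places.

|Patch 1| = 63, |Patch 1∩Patch 2| = 1.6667.
|Patch 1 ∖ Patch 2| = |Patch 1| − |Patch 1∩Patch 2| = 63 − 1.6667 = 61.33.

61.33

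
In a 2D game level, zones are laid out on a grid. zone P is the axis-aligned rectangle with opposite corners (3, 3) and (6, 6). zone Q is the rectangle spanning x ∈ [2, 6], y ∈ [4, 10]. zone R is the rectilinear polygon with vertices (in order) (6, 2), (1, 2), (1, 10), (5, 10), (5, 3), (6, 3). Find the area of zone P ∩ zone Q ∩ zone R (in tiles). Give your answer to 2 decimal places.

The intersection is the polygon with vertices (3,4), (3,6), (5,6), (5,4).
By the shoelace formula its area is 4.00.

4.00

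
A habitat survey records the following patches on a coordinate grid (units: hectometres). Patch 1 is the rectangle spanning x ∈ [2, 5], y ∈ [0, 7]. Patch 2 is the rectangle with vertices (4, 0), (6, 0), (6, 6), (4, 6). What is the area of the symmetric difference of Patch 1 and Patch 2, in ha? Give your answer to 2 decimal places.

|Patch 1∩Patch 2|: x∈[4,5], y∈[0,6] → 1·6 = 6.
|Patch 1 △ Patch 2| = |Patch 1| + |Patch 2| − 2·|Patch 1∩Patch 2| = 21 + 12 − 12 = 21.00.

21.00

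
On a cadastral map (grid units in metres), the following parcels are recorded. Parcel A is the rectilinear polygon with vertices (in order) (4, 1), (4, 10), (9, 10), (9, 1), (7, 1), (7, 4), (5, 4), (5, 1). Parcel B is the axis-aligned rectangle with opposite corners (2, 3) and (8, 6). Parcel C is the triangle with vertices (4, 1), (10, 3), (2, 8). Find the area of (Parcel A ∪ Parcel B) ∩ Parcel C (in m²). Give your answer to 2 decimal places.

|Parcel A ∪ Parcel B| = 47.
|(Parcel A ∪ Parcel B) ∩ Parcel C| = 17.10.

17.10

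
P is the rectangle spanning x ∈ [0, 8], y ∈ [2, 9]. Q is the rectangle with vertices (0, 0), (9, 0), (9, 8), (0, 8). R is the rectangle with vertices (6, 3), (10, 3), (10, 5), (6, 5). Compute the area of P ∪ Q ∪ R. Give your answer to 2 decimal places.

82.00

By inclusion–exclusion:
Individual areas: |P| = 56, |Q| = 72, |R| = 8.
|P∩Q|: x∈[0,8], y∈[2,8] → 8·6 = 48.
|P∩R|: x∈[6,8], y∈[3,5] → 2·2 = 4.
|Q∩R|: x∈[6,9], y∈[3,5] → 3·2 = 6.
|P∩Q∩R| = 4.
|P ∪ Q ∪ R| = 136 − 58 + 4 = 82.00.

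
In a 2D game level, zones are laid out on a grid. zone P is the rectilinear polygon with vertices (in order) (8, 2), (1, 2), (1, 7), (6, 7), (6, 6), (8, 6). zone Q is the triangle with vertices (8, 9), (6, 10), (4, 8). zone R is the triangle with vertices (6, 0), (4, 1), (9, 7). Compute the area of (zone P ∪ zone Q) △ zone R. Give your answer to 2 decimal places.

|zone P ∪ zone Q| = 36.
|(zone P ∪ zone Q) ∩ zone R| = 4.4929.
|(zone P ∪ zone Q) △ zone R| = 36 + 8.5 − 8.9857 = 35.51.

35.51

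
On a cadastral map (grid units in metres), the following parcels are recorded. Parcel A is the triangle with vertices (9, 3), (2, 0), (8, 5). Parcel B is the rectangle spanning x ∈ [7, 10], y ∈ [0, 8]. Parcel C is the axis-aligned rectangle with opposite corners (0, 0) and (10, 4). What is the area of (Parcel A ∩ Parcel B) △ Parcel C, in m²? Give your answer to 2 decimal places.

38.23

|Parcel A ∩ Parcel B| = 3.4405.
|(Parcel A ∩ Parcel B) ∩ Parcel C| = 2.6071.
|(Parcel A ∩ Parcel B) △ Parcel C| = 3.4405 + 40 − 5.2143 = 38.23.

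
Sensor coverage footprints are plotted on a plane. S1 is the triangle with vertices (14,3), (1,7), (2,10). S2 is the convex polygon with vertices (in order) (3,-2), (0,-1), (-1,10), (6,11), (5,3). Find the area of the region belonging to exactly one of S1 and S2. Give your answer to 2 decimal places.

64.04

|S1| = 21.5, |S2| = 65.5, |S1∩S2| = 11.4806.
|S1 △ S2| = |S1| + |S2| − 2·|S1∩S2| = 21.5 + 65.5 − 22.9612 = 64.04.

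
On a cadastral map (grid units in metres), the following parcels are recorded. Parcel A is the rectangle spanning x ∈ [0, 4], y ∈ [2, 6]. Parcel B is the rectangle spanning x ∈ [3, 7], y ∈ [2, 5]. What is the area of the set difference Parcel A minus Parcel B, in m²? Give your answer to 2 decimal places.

13.00

|Parcel A∩Parcel B|: x∈[3,4], y∈[2,5] → 1·3 = 3.
|Parcel A| = 16.
|Parcel A ∖ Parcel B| = |Parcel A| − |Parcel A∩Parcel B| = 16 − 3 = 13.00.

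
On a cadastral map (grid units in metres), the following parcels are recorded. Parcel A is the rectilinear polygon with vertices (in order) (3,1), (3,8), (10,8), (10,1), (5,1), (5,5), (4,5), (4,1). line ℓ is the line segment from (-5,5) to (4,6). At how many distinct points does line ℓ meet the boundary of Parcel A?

1

The segment meets the boundary at (3,5.889).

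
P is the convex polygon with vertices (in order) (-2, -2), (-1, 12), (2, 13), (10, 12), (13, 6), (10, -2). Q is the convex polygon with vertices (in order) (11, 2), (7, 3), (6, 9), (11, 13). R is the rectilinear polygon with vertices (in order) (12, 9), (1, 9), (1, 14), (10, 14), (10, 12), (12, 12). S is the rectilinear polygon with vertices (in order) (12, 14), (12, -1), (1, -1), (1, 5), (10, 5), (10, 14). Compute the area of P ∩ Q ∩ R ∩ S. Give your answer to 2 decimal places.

The intersection is the polygon with vertices (11,9), (10,9), (10,12), (11,10).
By the shoelace formula its area is 2.00.

2.00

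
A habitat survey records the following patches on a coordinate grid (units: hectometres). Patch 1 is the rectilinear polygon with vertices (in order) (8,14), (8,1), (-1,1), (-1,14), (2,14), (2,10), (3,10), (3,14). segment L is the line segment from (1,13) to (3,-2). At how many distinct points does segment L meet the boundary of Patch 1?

The segment meets the boundary at (2.6,1).

1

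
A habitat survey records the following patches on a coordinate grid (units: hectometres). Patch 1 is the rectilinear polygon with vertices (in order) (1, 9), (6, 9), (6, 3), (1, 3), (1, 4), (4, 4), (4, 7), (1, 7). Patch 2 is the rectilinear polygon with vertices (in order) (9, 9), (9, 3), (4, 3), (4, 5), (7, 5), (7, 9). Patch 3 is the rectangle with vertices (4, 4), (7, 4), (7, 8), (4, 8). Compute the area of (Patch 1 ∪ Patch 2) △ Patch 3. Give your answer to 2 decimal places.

29.00

|Patch 1 ∪ Patch 2| = 35.
|(Patch 1 ∪ Patch 2) ∩ Patch 3| = 9.
|(Patch 1 ∪ Patch 2) △ Patch 3| = 35 + 12 − 18 = 29.00.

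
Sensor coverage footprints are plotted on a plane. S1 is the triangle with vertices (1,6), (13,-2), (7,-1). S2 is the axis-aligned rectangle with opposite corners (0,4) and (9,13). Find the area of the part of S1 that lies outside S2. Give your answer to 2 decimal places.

|S1| = 18, |S1∩S2| = 1.2857.
|S1 ∖ S2| = |S1| − |S1∩S2| = 18 − 1.2857 = 16.71.

16.71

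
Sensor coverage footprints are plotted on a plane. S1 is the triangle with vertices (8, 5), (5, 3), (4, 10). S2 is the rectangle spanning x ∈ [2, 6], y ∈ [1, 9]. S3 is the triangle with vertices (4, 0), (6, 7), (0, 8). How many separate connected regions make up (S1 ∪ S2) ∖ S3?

2

(S1 ∪ S2) ∖ S3 splits into 2 disjoint pieces (area 15.9714, area 2.25).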